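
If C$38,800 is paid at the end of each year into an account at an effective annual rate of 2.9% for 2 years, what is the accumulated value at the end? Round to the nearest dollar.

FV = 38800 × [(1+0.029)^2 − 1] / 0.029 = 38800 × 2.029000 = 78,725.2000

C$78,725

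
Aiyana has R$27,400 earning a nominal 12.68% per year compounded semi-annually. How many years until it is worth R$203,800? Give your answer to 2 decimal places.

16.32 years

Periodic rate i = 0.1268/2 = 0.0634.
(1+i)^n = 203800/27400 = 7.43796, so n = ln 7.43796 / ln 1.0634 = 32.6428 half-years
= 32.6428/2 years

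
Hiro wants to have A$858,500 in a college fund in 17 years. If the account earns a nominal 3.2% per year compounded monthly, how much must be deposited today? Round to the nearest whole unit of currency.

Periodic rate i = 0.032/12 = 0.00266667; n = 17 × 12 = 204 periods.
Discount factor = (1+0.00266667)^(−204) = 0.580842; PV = 858,500 × 0.580842 = 498,653.1315

A$498,653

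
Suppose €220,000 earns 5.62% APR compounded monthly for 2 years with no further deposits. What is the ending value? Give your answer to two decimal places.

€246,106.70

i = 0.0562/12 = 0.00468333 per month; n = 2·12 = 24.
FV = 220,000 × (1 + 0.00468333)^24 = 246,106.6951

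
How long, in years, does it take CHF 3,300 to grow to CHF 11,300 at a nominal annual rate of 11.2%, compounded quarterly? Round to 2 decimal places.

11.14 years

Periodic rate i = 0.112/4 = 0.028.
(1+i)^n = 11300/3300 = 3.42424, so n = ln 3.42424 / ln 1.028 = 44.5726 quarters
= 44.5726/4 years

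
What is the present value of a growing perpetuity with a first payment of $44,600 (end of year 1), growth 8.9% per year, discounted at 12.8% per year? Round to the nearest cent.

$1,143,589.74

PV = PMT / (i − g) = 44600 / (0.128 − 0.089) = 44600 / 0.039000 = 1,143,589.7436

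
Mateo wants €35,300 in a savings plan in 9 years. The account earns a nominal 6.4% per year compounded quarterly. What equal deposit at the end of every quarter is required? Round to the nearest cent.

€732.73

With 4 periods per year: i = 0.016, n = 36.
PMT = 35300 / ( [(1+0.016)^36 − 1] / 0.016 ) = 35300 / 48.176012 = 732.7298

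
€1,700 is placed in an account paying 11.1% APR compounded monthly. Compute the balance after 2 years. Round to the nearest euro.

€2,120

With 12 periods per year: i = 0.00925, n = 24.
1,700 × (1+0.00925)^24 = 1,700 × 1.247298 = 2,120.4064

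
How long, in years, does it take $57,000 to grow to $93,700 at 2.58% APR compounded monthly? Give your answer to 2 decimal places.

19.29 years

Periodic rate i = 0.0258/12 = 0.00215.
(1+i)^n = 93700/57000 = 1.64386, so n = ln 1.64386 / ln 1.00215 = 231.4330 months
= 231.4330/12 years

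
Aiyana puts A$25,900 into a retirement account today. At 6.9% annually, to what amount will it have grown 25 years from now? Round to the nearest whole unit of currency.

A$137,323

FV = 25,900 × (1 + 0.069)^25 = 137,322.7191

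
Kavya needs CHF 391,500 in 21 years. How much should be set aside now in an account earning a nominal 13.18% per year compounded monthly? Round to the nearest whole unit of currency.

With 12 periods per year: i = 0.0109833, n = 252.
PV = FV·(1+i)^(−n) = 391,500 × 0.063755 = 24,960.0105

CHF 24,960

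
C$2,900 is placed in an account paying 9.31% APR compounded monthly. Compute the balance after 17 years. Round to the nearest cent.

With 12 periods per year: i = 0.00775833, n = 204.
FV = PV·(1+i)^n = 2,900 × 4.838438 = 14,031.4712

C$14,031.47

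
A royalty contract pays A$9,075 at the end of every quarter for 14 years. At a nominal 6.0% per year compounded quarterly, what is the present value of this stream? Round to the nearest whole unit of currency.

A$342,181

i = 0.06/4 = 0.015 per quarter; n = 14·4 = 56.
PV = PMT · [1 − (1+i)^(−n)] / i = 9075 · 37.705879 = 342,180.8486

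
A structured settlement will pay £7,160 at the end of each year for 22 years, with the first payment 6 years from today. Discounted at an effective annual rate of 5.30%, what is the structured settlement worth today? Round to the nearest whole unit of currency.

Value one period before first payment (t=5): 7160 × [1 − (1+0.053)^(−22)] / 0.053 = 7160 × 12.810333 = 91,721.9863
PV₀ = 91,721.9863 / (1+0.053)^5 = 91,721.9863 / 1.294619 = 70,848.6526

£70,849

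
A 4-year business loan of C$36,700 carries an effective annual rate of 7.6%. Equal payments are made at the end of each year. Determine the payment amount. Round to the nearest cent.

C$10,982.00

PMT = 36700 / ( [1 − (1+0.076)^(−4)] / 0.076 ) = 36700 / 3.341832 = 10,982.0001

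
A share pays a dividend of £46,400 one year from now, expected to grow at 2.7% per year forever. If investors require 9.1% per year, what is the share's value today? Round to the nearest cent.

£725,000.00

PV = PMT / (i − g) = 46400 / (0.091 − 0.027) = 46400 / 0.064000 = 725,000.0000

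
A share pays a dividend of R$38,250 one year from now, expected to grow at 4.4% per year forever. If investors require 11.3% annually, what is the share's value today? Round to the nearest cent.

R$554,347.83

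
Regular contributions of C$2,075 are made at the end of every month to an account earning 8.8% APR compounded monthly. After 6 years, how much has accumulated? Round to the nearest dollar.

Periodic rate i = 0.088/12 = 0.00733333; n = 6 × 12 = 72 periods.
FV = 2075 × [(1+0.00733333)^72 − 1] / 0.00733333 = 2075 × 94.401052 = 195,882.1835

C$195,882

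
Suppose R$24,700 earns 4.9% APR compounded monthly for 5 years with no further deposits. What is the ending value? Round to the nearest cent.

R$31,541.51

Periodic rate i = 0.049/12 = 0.00408333; n = 5 × 12 = 60 periods.
FV = 24,700 × (1 + 0.00408333)^60 = 31,541.5080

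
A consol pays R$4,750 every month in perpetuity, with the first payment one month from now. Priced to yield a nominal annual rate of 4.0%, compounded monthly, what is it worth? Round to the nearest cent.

R$1,425,000.00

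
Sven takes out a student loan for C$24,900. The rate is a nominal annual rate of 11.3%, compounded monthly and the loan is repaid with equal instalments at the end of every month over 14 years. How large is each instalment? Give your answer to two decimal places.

C$295.71

With 12 periods per year: i = 0.00941667, n = 168.
Annuity-PV factor = 84.202745; PMT = 24900 / 84.202745 = 295.7148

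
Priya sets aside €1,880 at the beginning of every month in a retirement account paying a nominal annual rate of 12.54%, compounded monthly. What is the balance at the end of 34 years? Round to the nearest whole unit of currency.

€12,454,119

With 12 periods per year: i = 0.01045, n = 408.
FV = 1880 × [(1+0.01045)^408 − 1] / 0.01045 × (1+i) = 1880 × 6624.531559 = 12,454,119.3317
(annuity-due: payments at period start, so ×(1+i).)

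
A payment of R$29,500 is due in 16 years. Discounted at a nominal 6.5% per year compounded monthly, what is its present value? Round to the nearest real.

i = 0.065/12 = 0.00541667 per month; n = 16·12 = 192.
PV = FV·(1+i)^(−n) = 29,500 × 0.354448 = 10,456.2177

R$10,456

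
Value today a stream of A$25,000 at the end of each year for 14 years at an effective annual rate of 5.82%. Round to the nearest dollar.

A$234,987

Annuity factor a(14|0.0582) = 9.399464; PV = 25000 × 9.399464 = 234,986.6048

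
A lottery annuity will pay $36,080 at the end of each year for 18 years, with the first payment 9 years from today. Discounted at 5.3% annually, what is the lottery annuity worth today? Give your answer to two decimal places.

$272,596.26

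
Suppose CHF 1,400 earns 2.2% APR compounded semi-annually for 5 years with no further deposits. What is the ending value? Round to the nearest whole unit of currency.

Periodic rate i = 0.022/2 = 0.011; n = 5 × 2 = 10 periods.
1,400 × (1+0.011)^10 = 1,400 × 1.115608 = 1,561.8510

CHF 1,562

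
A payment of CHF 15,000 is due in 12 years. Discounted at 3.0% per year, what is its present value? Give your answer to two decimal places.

CHF 10,520.70

PV = FV·(1+i)^(−n) = 15,000 × 0.701380 = 10,520.6982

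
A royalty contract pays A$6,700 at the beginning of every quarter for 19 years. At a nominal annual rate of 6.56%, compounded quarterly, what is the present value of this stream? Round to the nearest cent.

A$294,627.03

Periodic rate i = 0.0656/4 = 0.0164; n = 19 × 4 = 76 periods.
Annuity factor a(76|0.0164) × (1+i) = 43.974183; PV = 6700 × 43.974183 = 294,627.0273
Payments are at the start of each period, so multiply by (1+i).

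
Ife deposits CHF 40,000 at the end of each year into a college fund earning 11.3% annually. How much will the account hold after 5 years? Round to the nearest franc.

Accumulation factor s(5|0.113) = 6.265068; FV = 40000 × 6.265068 = 250,602.7013

CHF 250,603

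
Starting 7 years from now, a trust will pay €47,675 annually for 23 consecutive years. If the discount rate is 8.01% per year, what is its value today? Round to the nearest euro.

€311,155

Value one period before first payment (t=6): 47675 × [1 − (1+0.0801)^(−23)] / 0.0801 = 47675 × 10.362634 = 494,038.5986
PV₀ = 494,038.5986 / (1+0.0801)^6 = 494,038.5986 / 1.587756 = 311,155.2153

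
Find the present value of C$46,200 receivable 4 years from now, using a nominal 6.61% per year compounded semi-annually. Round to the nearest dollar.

C$35,618

Periodic rate i = 0.0661/2 = 0.03305; n = 4 × 2 = 8 periods.
PV = FV·(1+i)^(−n) = 46,200 × 0.770955 = 35,618.1402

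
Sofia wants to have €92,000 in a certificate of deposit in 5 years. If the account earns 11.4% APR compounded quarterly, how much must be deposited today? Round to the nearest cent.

Periodic rate i = 0.114/4 = 0.0285; n = 5 × 4 = 20 periods.
PV = 92,000 / (1 + 0.0285)^20 = 92,000 / 1.754228 = 52,444.7364

€52,444.74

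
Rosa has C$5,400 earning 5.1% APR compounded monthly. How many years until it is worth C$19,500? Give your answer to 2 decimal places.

25.23 years

Periodic rate i = 0.051/12 = 0.00425.
n = ln(19500/5400) / ln(1+0.00425) = ln(3.61111) / 0.004241 = 302.7629 months
= 302.7629/12 years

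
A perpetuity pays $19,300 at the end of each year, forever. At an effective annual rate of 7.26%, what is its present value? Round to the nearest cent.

$265,840.22

PV = PMT / i = 19300 / 0.0726 = 265,840.2204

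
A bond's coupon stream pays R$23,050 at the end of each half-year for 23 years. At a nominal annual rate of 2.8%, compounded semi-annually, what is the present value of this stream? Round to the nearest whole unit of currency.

With 2 periods per year: i = 0.014, n = 46.
PV = 23050 × [1 − (1+0.014)^(−46)] / 0.014 = 23050 × 33.747258 = 777,874.2925

R$777,874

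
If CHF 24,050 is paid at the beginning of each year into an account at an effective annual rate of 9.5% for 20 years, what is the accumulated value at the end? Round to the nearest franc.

CHF 1,425,295

FV = PMT · [(1+i)^n − 1] / i × (1+i) = 24050 · 59.263845 = 1,425,295.4669
(Beginning-of-period payments → annuity-due factor ×(1+i).)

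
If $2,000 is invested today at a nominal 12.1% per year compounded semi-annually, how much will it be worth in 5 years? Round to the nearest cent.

$3,598.63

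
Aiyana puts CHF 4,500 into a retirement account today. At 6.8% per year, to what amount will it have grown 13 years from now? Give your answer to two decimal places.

CHF 10,583.73

FV = 4,500 × (1 + 0.068)^13 = 10,583.7311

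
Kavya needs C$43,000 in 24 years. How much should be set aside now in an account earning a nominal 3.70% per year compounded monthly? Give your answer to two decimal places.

C$17,717.74

Periodic rate i = 0.037/12 = 0.00308333; n = 24 × 12 = 288 periods.
Discount factor = (1+0.00308333)^(−288) = 0.412040; PV = 43,000 × 0.412040 = 17,717.7384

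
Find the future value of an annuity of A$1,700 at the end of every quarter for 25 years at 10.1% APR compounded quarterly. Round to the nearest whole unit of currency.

i = 0.101/4 = 0.02525 per quarter; n = 25·4 = 100.
Accumulation factor s(100|0.02525) = 439.816333; FV = 1700 × 439.816333 = 747,687.7664

A$747,688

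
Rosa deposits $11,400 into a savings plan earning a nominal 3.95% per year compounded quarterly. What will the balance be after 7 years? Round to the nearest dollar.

With 4 periods per year: i = 0.009875, n = 28.
11,400 × (1+0.009875)^28 = 11,400 × 1.316720 = 15,010.6066

$15,011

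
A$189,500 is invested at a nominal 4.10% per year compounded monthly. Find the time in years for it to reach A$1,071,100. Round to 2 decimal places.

Periodic rate i = 0.041/12 = 0.00341667.
(1+i)^n = 1.0711e+06/189500 = 5.65224, so n = ln 5.65224 / ln 1.00342 = 507.8077 months
= 507.8077/12 years

42.32 years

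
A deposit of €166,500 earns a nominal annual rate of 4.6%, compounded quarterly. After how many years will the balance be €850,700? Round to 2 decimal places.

35.66 years

Periodic rate i = 0.046/4 = 0.0115.
n = ln(850700/166500) / ln(1+0.0115) = ln(5.10931) / 0.011434 = 142.6457 quarters
= 142.6457/4 years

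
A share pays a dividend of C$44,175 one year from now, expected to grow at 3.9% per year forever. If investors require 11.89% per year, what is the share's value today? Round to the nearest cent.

C$552,878.60

PV = D₁/(r − g) = 44175/(0.1189 − 0.039) = 552,878.5982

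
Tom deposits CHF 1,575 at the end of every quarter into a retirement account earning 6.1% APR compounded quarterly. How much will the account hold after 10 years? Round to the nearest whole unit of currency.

CHF 85,925

i = 0.061/4 = 0.01525 per quarter; n = 10·4 = 40.
Accumulation factor s(40|0.01525) = 54.555844; FV = 1575 × 54.555844 = 85,925.4540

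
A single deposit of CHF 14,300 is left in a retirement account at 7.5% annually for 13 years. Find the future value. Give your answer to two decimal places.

CHF 36,613.91

FV = 14,300 × (1 + 0.075)^13 = 36,613.9069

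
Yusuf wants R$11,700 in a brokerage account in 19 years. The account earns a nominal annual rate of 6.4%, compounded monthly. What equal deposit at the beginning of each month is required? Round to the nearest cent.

R$26.27

i = 0.064/12 = 0.00533333 per month; n = 19·12 = 228.
PMT = 11700 / ( [(1+0.00533333)^228 − 1] / 0.00533333 × (1+i) ) = 11700 / 445.384540 = 26.2694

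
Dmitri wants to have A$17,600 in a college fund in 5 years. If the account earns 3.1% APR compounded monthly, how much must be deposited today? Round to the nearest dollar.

A$15,076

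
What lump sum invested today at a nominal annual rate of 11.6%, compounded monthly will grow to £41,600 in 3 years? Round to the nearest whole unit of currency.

With 12 periods per year: i = 0.00966667, n = 36.
Discount factor = (1+0.00966667)^(−36) = 0.707280; PV = 41,600 × 0.707280 = 29,422.8448

£29,423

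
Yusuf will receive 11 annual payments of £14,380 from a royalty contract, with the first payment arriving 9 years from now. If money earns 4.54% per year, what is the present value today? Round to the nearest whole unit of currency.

Value one period before first payment (t=8): 14380 × [1 − (1+0.0454)^(−11)] / 0.0454 = 14380 × 8.510789 = 122,385.1499
Discount back 8 years: 122,385.1499 × (1+0.0454)^(−8) = 122,385.1499 × 0.701036 = 85,796.3393

£85,796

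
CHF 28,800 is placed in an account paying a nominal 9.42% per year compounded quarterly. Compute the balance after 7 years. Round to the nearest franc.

CHF 55,264

Periodic rate i = 0.0942/4 = 0.02355; n = 7 × 4 = 28 periods.
28,800 × (1+0.02355)^28 = 28,800 × 1.918906 = 55,264.4995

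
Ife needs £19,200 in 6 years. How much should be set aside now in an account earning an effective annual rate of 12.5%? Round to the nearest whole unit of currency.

Discount factor = (1+0.125)^(−6) = 0.493270; PV = 19,200 × 0.493270 = 9,470.7875

£9,471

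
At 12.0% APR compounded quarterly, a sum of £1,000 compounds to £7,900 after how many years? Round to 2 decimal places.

Periodic rate i = 0.12/4 = 0.03.
n = ln(7900/1000) / ln(1+0.03) = ln(7.90000) / 0.029559 = 69.9238 quarters
= 69.9238/4 years

17.48 years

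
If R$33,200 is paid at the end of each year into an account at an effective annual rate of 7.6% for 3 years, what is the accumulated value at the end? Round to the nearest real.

R$107,361

Accumulation factor s(3|0.076) = 3.233776; FV = 33200 × 3.233776 = 107,361.3632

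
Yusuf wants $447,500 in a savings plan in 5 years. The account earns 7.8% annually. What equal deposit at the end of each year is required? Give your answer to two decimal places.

FV-annuity factor = 5.843250; PMT = 447500 / 5.843250 = 76,584.0957

$76,584.10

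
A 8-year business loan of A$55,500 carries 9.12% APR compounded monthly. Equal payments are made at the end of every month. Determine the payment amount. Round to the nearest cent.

A$816.55

i = 0.0912/12 = 0.0076 per month; n = 8·12 = 96.
Annuity-PV factor = 67.969275; PMT = 55500 / 67.969275 = 816.5454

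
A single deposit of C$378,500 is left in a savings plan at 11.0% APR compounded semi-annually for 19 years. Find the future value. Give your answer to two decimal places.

C$2,895,071.87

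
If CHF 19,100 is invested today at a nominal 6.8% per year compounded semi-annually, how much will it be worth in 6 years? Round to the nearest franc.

With 2 periods per year: i = 0.034, n = 12.
19,100 × (1+0.034)^12 = 19,100 × 1.493642 = 28,528.5588

CHF 28,529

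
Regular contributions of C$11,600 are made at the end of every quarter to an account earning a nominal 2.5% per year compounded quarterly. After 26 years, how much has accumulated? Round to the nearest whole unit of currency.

C$1,692,059

i = 0.025/4 = 0.00625 per quarter; n = 26·4 = 104.
FV = PMT · [(1+i)^n − 1] / i = 11600 · 145.867190 = 1,692,059.4081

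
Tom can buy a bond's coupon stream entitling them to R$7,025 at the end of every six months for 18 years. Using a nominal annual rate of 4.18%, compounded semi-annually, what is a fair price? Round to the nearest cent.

R$176,498.01

i = 0.0418/2 = 0.0209 per half-year; n = 18·2 = 36.
PV = PMT · [1 − (1+i)^(−n)] / i = 7025 · 25.124271 = 176,498.0071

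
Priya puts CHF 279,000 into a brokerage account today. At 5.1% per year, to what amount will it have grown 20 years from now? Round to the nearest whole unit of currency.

CHF 754,499

FV = PV·(1+i)^n = 279,000 × 2.704297 = 754,498.7487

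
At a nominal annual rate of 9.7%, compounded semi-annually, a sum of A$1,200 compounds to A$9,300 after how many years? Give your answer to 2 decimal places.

21.62 years

Periodic rate i = 0.097/2 = 0.0485.
n = ln(9300/1200) / ln(1+0.0485) = ln(7.75000) / 0.047361 = 43.2362 half-years
= 43.2362/2 years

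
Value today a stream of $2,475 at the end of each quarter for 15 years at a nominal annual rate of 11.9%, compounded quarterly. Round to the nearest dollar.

i = 0.119/4 = 0.02975 per quarter; n = 15·4 = 60.
PV = PMT · [1 − (1+i)^(−n)] / i = 2475 · 27.824426 = 68,865.4547

$68,865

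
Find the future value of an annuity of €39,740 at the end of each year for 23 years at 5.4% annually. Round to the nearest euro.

€1,731,068

Accumulation factor s(23|0.054) = 43.559849; FV = 39740 × 43.559849 = 1,731,068.4142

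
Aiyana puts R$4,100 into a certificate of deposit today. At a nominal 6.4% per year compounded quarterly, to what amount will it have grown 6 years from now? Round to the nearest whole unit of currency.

i = 0.064/4 = 0.016 per quarter; n = 6·4 = 24.
FV = 4,100 × (1 + 0.016)^24 = 6,001.1274

R$6,001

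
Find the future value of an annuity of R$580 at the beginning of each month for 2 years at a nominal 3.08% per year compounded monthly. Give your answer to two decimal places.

With 12 periods per year: i = 0.00256667, n = 24.
Accumulation factor s(24|0.00256667) × (1+i) = 24.785368; FV = 580 × 24.785368 = 14,375.5135
(Beginning-of-period payments → annuity-due factor ×(1+i).)

R$14,375.51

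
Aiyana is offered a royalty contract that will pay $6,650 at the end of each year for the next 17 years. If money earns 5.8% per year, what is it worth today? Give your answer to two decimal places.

$70,687.11

PV = PMT · [1 − (1+i)^(−n)] / i = 6650 · 10.629641 = 70,687.1127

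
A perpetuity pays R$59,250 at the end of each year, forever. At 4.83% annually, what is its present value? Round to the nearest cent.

R$1,226,708.07

PV = PMT / i = 59250 / 0.0483 = 1,226,708.0745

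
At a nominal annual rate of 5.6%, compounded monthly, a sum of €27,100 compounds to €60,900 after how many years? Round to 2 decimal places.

14.49 years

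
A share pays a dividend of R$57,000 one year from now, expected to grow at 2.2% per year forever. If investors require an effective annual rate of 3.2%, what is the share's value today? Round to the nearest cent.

R$5,700,000.00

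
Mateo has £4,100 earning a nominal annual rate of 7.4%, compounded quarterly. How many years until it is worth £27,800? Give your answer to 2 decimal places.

26.10 years

Periodic rate i = 0.074/4 = 0.0185.
n = ln(27800/4100) / ln(1+0.0185) = ln(6.78049) / 0.018331 = 104.4162 quarters
= 104.4162/4 years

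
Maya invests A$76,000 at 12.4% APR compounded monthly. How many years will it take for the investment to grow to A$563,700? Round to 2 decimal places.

Periodic rate i = 0.124/12 = 0.0103333.
(1+i)^n = 563700/76000 = 7.41711, so n = ln 7.41711 / ln 1.01033 = 194.9152 months
= 194.9152/12 years

16.24 years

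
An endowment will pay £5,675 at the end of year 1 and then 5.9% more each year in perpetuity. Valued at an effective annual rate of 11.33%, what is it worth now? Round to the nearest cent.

£104,511.97

PV = D₁/(r − g) = 5675/(0.1133 − 0.059) = 104,511.9705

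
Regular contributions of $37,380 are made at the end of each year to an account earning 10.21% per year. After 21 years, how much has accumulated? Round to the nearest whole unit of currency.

FV = 37380 × [(1+0.1021)^21 − 1] / 0.1021 = 37380 × 65.648048 = 2,453,924.0375

$2,453,924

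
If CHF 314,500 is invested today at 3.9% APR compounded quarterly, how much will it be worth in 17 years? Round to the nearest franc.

CHF 608,364

With 4 periods per year: i = 0.00975, n = 68.
FV = 314,500 × (1 + 0.00975)^68 = 608,363.6474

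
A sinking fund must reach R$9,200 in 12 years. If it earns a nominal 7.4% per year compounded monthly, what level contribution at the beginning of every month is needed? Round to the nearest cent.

R$39.61

i = 0.074/12 = 0.00616667 per month; n = 12·12 = 144.
FV-annuity factor × (1+i) = 232.285233; PMT = 9200 / 232.285233 = 39.6065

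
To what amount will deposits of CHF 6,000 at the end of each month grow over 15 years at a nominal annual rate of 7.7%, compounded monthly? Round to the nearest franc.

CHF 2,021,922

With 12 periods per year: i = 0.00641667, n = 180.
Accumulation factor s(180|0.00641667) = 336.987013; FV = 6000 × 336.987013 = 2,021,922.0756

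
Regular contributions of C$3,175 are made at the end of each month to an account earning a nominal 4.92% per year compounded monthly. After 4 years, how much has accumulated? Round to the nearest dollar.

C$168,051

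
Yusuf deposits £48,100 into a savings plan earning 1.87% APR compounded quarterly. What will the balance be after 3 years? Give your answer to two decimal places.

£50,868.89

With 4 periods per year: i = 0.004675, n = 12.
48,100 × (1+0.004675)^12 = 48,100 × 1.057565 = 50,868.8855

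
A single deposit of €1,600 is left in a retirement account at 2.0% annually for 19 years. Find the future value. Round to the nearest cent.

€2,330.90

FV = 1,600 × (1 + 0.02)^19 = 2,330.8979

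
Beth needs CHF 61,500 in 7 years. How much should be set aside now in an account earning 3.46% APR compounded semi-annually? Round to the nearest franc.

i = 0.0346/2 = 0.0173 per half-year; n = 7·2 = 14.
PV = FV·(1+i)^(−n) = 61,500 × 0.786527 = 48,371.3817

CHF 48,371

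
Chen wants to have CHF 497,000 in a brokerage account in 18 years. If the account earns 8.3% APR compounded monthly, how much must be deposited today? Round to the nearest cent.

CHF 112,138.32

With 12 periods per year: i = 0.00691667, n = 216.
PV = 497,000 / (1 + 0.00691667)^216 = 497,000 / 4.432027 = 112,138.3161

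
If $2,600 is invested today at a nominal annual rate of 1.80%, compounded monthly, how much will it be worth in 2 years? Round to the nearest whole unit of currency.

Periodic rate i = 0.018/12 = 0.0015; n = 2 × 12 = 24 periods.
2,600 × (1+0.0015)^24 = 2,600 × 1.036628 = 2,695.2325

$2,695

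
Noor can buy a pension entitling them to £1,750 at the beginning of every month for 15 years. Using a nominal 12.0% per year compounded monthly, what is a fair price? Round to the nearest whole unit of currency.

£147,271

Periodic rate i = 0.12/12 = 0.01; n = 15 × 12 = 180 periods.
PV = PMT · [1 − (1+i)^(−n)] / i × (1+i) = 1750 · 84.154881 = 147,271.0411
Payments are at the start of each period, so multiply by (1+i).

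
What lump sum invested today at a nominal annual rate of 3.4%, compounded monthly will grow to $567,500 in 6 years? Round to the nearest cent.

With 12 periods per year: i = 0.00283333, n = 72.
PV = FV·(1+i)^(−n) = 567,500 × 0.815698 = 462,908.4048

$462,908.40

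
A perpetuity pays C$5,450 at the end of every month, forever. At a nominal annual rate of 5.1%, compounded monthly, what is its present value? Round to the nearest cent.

C$1,282,352.94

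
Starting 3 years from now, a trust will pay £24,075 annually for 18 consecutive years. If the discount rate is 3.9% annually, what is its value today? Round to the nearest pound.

£284,631

Value one period before first payment (t=2): 24075 × [1 − (1+0.039)^(−18)] / 0.039 = 24075 × 12.762815 = 307,264.7621
Discount back 2 years: 307,264.7621 × (1+0.039)^(−2) = 307,264.7621 × 0.926337 = 284,630.6483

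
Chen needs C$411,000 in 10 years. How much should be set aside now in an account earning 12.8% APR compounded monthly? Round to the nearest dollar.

C$115,051

With 12 periods per year: i = 0.0106667, n = 120.
PV = FV·(1+i)^(−n) = 411,000 × 0.279928 = 115,050.5643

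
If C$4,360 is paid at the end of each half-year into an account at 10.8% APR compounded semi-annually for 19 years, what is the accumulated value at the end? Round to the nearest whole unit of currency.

Periodic rate i = 0.108/2 = 0.054; n = 19 × 2 = 38 periods.
FV = 4360 × [(1+0.054)^38 − 1] / 0.054 = 4360 × 118.112546 = 514,970.7026

C$514,971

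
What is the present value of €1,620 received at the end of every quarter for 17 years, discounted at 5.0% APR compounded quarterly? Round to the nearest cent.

€73,914.41

Periodic rate i = 0.05/4 = 0.0125; n = 17 × 4 = 68 periods.
Annuity factor a(68|0.0125) = 45.626178; PV = 1620 × 45.626178 = 73,914.4090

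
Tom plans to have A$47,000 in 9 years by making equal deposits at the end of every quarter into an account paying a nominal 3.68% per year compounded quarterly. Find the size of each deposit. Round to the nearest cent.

With 4 periods per year: i = 0.0092, n = 36.
PMT = 47000 / ( [(1+0.0092)^36 − 1] / 0.0092 ) = 47000 / 42.449033 = 1,107.2102

A$1,107.21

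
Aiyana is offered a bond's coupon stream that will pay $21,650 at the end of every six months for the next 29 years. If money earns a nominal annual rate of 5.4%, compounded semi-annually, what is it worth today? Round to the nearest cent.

$630,847.01

i = 0.054/2 = 0.027 per half-year; n = 29·2 = 58.
PV = PMT · [1 − (1+i)^(−n)] / i = 21650 · 29.138430 = 630,847.0097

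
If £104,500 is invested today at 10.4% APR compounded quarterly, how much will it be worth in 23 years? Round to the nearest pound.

With 4 periods per year: i = 0.026, n = 92.
104,500 × (1+0.026)^92 = 104,500 × 10.606136 = 1,108,341.2112

£1,108,341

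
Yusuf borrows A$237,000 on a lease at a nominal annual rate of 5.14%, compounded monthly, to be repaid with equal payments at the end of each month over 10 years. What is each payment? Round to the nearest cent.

A$2,530.00

With 12 periods per year: i = 0.00428333, n = 120.
PMT = 237000 / ( [1 − (1+0.00428333)^(−120)] / 0.00428333 ) = 237000 / 93.675811 = 2,530.0021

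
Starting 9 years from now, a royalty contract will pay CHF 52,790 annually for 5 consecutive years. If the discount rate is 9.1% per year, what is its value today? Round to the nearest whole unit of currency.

PV at t=8 (ordinary 5-year annuity): 52790 × a(5|0.091) = 52790 × 3.879580 = 204,803.0180
Discount back 8 years: 204,803.0180 × (1+0.091)^(−8) = 204,803.0180 × 0.498198 = 102,032.4576

CHF 102,032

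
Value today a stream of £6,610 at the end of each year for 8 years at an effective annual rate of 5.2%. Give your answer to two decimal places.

£42,378.56

Annuity factor a(8|0.052) = 6.411280; PV = 6610 × 6.411280 = 42,378.5577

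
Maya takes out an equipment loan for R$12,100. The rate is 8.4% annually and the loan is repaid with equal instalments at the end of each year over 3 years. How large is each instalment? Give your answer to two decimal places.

Annuity-PV factor = 2.558609; PMT = 12100 / 2.558609 = 4,729.1315

R$4,729.13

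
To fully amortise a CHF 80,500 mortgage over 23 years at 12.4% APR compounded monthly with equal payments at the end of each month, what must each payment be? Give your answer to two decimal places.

CHF 883.59

With 12 periods per year: i = 0.0103333, n = 276.
Annuity-PV factor = 91.105181; PMT = 80500 / 91.105181 = 883.5941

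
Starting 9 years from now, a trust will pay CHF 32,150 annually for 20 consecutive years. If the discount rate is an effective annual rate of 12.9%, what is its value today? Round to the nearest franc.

CHF 86,075

PV at t=8 (ordinary 20-year annuity): 32150 × a(20|0.129) = 32150 × 7.067189 = 227,210.1236
Discount back 8 years: 227,210.1236 × (1+0.129)^(−8) = 227,210.1236 × 0.378834 = 86,074.8238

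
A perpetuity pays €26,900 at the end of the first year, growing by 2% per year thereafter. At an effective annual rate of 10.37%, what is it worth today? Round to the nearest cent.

PV = PMT / (i − g) = 26900 / (0.1037 − 0.02) = 26900 / 0.083700 = 321,385.9020

€321,385.90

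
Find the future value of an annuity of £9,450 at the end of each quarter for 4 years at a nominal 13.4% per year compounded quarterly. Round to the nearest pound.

With 4 periods per year: i = 0.0335, n = 16.
FV = PMT · [(1+i)^n − 1] / i = 9450 · 20.722740 = 195,829.8883

£195,830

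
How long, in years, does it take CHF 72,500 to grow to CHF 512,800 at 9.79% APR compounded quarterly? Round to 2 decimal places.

20.23 years

Periodic rate i = 0.0979/4 = 0.024475.
(1+i)^n = 512800/72500 = 7.07310, so n = ln 7.07310 / ln 1.02448 = 80.9047 quarters
= 80.9047/4 years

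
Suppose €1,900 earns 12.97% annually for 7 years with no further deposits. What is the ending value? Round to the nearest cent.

€4,461.65

1,900 × (1+0.1297)^7 = 1,900 × 2.348237 = 4,461.6500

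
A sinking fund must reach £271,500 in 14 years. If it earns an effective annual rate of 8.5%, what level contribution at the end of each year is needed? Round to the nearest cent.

£10,817.22

PMT = 271500 / ( [(1+0.085)^14 − 1] / 0.085 ) = 271500 / 25.098866 = 10,817.2220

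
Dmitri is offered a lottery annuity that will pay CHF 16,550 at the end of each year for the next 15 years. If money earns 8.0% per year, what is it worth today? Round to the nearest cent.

CHF 141,659.37

PV = 16550 × [1 − (1+0.08)^(−15)] / 0.08 = 16550 × 8.559479 = 141,659.3723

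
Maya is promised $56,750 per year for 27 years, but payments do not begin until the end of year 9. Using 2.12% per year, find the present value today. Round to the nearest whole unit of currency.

$978,755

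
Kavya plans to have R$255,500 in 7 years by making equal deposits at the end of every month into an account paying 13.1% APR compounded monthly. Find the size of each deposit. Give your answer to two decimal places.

R$1,872.74

i = 0.131/12 = 0.0109167 per month; n = 7·12 = 84.
FV-annuity factor = 136.431107; PMT = 255500 / 136.431107 = 1,872.7401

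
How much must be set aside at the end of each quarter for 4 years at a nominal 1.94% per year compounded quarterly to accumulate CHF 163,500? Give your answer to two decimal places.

CHF 9,852.14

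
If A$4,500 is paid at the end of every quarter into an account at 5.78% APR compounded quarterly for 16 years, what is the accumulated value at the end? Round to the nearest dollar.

A$468,602

Periodic rate i = 0.0578/4 = 0.01445; n = 16 × 4 = 64 periods.
Accumulation factor s(64|0.01445) = 104.133747; FV = 4500 × 104.133747 = 468,601.8594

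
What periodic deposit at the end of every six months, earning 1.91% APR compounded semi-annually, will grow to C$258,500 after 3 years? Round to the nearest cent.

With 2 periods per year: i = 0.00955, n = 6.
FV-annuity factor = 6.145087; PMT = 258500 / 6.145087 = 42,066.1242

C$42,066.12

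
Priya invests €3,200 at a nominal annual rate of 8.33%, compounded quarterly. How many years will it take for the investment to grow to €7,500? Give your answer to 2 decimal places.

10.33 years

Periodic rate i = 0.0833/4 = 0.020825.
(1+i)^n = 7500/3200 = 2.34375, so n = ln 2.34375 / ln 1.02083 = 41.3249 quarters
= 41.3249/4 years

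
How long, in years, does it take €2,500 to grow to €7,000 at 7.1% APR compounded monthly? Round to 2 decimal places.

14.54 years

Periodic rate i = 0.071/12 = 0.00591667.
(1+i)^n = 7000/2500 = 2.80000, so n = ln 2.80000 / ln 1.00592 = 174.5345 months
= 174.5345/12 years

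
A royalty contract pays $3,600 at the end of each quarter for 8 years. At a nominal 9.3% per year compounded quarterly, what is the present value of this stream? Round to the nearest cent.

With 4 periods per year: i = 0.02325, n = 32.
PV = 3600 × [1 − (1+0.02325)^(−32)] / 0.02325 = 3600 × 22.396816 = 80,628.5378

$80,628.54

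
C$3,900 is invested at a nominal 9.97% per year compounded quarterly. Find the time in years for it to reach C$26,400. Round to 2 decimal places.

Periodic rate i = 0.0997/4 = 0.024925.
n = ln(26400/3900) / ln(1+0.024925) = ln(6.76923) / 0.024619 = 77.6779 quarters
= 77.6779/4 years

19.42 years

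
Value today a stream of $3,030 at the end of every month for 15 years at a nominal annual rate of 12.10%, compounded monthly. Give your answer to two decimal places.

$251,116.95

i = 0.121/12 = 0.0100833 per month; n = 15·12 = 180.
PV = 3030 × [1 − (1+0.0100833)^(−180)] / 0.0100833 = 3030 × 82.876881 = 251,116.9495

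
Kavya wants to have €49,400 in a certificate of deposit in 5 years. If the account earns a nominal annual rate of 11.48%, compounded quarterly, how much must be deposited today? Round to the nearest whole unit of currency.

With 4 periods per year: i = 0.0287, n = 20.
Discount factor = (1+0.0287)^(−20) = 0.567839; PV = 49,400 × 0.567839 = 28,051.2457

€28,051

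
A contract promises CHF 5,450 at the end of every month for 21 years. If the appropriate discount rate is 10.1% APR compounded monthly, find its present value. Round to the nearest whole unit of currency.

With 12 periods per year: i = 0.00841667, n = 252.
Annuity factor a(252|0.00841667) = 104.437932; PV = 5450 × 104.437932 = 569,186.7268

CHF 569,187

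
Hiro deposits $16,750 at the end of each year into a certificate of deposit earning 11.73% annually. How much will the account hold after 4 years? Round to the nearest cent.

FV = PMT · [(1+i)^n − 1] / i = 16750 · 4.760451 = 79,737.5563

$79,737.56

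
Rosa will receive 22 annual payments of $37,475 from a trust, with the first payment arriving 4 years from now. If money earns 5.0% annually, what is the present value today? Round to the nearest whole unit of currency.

PV at t=3 (ordinary 22-year annuity): 37475 × a(22|0.05) = 37475 × 13.163003 = 493,283.5216
Discount back 3 years: 493,283.5216 × (1+0.05)^(−3) = 493,283.5216 × 0.863838 = 426,116.8527

$426,117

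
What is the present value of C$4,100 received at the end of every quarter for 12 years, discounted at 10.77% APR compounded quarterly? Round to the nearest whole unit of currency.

C$109,738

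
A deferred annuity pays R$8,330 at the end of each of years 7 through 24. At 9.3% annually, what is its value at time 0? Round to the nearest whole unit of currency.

Value one period before first payment (t=6): 8330 × [1 − (1+0.093)^(−18)] / 0.093 = 8330 × 8.583216 = 71,498.1871
PV₀ = 71,498.1871 / (1+0.093)^6 = 71,498.1871 / 1.704987 = 41,934.7500

R$41,935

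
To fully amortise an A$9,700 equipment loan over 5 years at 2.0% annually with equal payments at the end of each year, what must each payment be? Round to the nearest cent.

Annuity-PV factor = 4.713460; PMT = 9700 / 4.713460 = 2,057.9364

A$2,057.94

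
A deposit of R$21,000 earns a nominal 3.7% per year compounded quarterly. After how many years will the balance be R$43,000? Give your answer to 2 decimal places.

19.46 years

Periodic rate i = 0.037/4 = 0.00925.
n = ln(43000/21000) / ln(1+0.00925) = ln(2.04762) / 0.009207 = 77.8365 quarters
= 77.8365/4 years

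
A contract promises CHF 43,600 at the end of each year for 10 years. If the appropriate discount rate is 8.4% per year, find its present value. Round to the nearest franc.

PV = PMT · [1 − (1+i)^(−n)] / i = 43600 · 6.590684 = 287,353.8357

CHF 287,354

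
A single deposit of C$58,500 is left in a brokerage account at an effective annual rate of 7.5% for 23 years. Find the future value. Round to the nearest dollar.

C$308,710

FV = 58,500 × (1 + 0.075)^23 = 308,709.8906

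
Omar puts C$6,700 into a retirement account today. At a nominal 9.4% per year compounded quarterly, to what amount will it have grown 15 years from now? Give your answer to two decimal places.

C$26,998.87

i = 0.094/4 = 0.0235 per quarter; n = 15·4 = 60.
FV = 6,700 × (1 + 0.0235)^60 = 26,998.8722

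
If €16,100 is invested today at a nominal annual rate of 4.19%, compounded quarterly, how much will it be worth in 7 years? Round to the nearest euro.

€21,555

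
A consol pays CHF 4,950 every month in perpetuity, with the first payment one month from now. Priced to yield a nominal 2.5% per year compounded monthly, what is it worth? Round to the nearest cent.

Periodic rate i = 0.025/12 = 0.00208333.
PV = C/r = 4950/0.00208333 = 2,376,000.0000

CHF 2,376,000.00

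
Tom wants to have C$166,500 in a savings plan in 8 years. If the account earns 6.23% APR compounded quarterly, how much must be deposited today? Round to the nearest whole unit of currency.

C$101,538

Periodic rate i = 0.0623/4 = 0.015575; n = 8 × 4 = 32 periods.
PV = FV·(1+i)^(−n) = 166,500 × 0.609840 = 101,538.3707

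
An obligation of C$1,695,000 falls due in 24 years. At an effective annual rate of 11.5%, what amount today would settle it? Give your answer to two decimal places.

Discount factor = (1+0.115)^(−24) = 0.073351; PV = 1,695,000 × 0.073351 = 124,329.1273

C$124,329.13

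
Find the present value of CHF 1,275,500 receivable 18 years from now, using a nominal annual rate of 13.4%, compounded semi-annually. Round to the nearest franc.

CHF 123,527

i = 0.134/2 = 0.067 per half-year; n = 18·2 = 36.
Discount factor = (1+0.067)^(−36) = 0.096846; PV = 1,275,500 × 0.096846 = 123,526.8491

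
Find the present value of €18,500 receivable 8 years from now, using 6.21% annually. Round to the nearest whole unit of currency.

€11,425

PV = FV·(1+i)^(−n) = 18,500 × 0.617557 = 11,424.7961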